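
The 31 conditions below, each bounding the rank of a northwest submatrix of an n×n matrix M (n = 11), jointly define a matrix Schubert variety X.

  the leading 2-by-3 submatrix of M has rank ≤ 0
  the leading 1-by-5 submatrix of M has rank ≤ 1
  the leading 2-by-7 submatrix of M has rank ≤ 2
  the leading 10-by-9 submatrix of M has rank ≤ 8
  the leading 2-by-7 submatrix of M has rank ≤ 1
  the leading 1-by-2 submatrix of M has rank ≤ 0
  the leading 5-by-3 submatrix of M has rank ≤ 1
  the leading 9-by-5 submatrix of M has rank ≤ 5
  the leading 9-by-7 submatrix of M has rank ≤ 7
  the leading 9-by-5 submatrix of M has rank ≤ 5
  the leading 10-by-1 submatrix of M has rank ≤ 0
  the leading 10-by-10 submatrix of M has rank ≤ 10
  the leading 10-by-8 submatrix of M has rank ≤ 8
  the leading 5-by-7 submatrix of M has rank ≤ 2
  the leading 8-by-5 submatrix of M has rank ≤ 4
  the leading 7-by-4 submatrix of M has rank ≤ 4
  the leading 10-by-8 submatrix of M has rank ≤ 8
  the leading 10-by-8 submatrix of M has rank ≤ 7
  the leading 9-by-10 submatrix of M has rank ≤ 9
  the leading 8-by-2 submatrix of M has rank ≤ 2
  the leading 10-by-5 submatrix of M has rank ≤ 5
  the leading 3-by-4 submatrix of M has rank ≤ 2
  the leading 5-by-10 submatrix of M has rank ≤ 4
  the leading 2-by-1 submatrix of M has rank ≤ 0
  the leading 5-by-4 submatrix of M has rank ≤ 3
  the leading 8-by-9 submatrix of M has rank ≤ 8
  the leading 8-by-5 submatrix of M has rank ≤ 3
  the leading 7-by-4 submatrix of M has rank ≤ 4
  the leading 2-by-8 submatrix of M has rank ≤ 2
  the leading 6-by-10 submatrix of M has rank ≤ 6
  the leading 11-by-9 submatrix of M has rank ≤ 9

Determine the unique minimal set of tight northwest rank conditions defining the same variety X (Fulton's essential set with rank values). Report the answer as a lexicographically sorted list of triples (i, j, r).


The tightest implied rank at each (i,j), from the 31 conditions:

  row 1: 0  0  0  1  1  1  1  1  1  1  1
  row 2: 0  0  0  1  1  1  1  2  2  2  2
  row 3: 0  1  1  2  2  2  2  3  3  3  3
  row 4: 0  1  1  2  2  2  2  3  4  4  4
  row 5: 0  1  1  2  2  2  2  3  4  4  5
  row 6: 0  1  2  3  3  3  3  4  5  5  6
  row 7: 0  1  2  3  3  4  4  5  6  6  7
  row 8: 0  1  2  3  3  4  5  6  7  7  8
  row 9: 0  1  2  3  4  5  6  7  8  8  9
  row 10: 0  1  2  3  4  5  6  7  8  9  10
  row 11: 1  2  3  4  5  6  7  8  9  10  11

the unique w with this rank table is (4, 8, 2, 9, 11, 3, 6, 7, 5, 10, 1).

7 SE-corners of the 28-cell Rothe diagram give Ess(w):

[(2, 3, 0), (2, 7, 1), (5, 3, 1), (5, 7, 2), (5, 10, 4), (8, 5, 3), (10, 1, 0)]


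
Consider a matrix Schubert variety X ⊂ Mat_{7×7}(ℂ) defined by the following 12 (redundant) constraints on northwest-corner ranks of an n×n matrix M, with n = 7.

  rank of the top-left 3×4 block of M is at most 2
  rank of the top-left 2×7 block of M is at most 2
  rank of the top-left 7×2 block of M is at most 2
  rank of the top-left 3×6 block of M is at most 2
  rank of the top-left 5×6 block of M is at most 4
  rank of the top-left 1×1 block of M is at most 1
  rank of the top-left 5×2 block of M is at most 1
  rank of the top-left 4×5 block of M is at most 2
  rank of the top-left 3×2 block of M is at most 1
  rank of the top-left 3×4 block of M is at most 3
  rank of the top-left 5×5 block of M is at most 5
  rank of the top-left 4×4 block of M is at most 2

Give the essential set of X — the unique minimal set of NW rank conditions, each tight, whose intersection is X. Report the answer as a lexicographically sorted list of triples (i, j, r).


Reconstructing r_w from the 12 given conditions:

  1 | 1 | 1 | 1 | 1 | 1 | 1
  1 | 1 | 2 | 2 | 2 | 2 | 2
  1 | 1 | 2 | 2 | 2 | 2 | 3
  1 | 1 | 2 | 2 | 2 | 3 | 4
  1 | 1 | 2 | 3 | 3 | 4 | 5
  1 | 2 | 3 | 4 | 4 | 5 | 6
  1 | 2 | 3 | 4 | 5 | 6 | 7

so w = (1, 3, 7, 6, 4, 2, 5).

3 SE-corners of the 9-cell Rothe diagram give Ess(w):

[(3, 6, 2), (4, 5, 2), (5, 2, 1)]


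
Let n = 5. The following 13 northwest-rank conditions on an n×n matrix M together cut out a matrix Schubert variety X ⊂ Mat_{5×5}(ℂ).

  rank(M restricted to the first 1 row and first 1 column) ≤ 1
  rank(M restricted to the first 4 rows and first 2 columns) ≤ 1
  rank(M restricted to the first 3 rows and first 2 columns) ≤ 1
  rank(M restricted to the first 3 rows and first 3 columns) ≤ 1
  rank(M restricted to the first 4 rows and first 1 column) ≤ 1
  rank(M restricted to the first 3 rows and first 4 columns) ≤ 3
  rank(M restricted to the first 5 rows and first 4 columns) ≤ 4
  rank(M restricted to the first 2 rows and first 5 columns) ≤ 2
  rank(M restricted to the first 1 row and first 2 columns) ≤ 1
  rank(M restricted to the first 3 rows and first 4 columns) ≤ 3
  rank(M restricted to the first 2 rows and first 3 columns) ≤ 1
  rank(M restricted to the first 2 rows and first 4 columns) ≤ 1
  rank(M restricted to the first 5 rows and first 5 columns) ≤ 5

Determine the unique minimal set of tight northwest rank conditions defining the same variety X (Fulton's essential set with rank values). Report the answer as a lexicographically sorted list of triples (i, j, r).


The tightest implied rank at each (i,j), from the 13 conditions:

  i=1: 1 | 1 | 1 | 1 | 1
  i=2: 1 | 1 | 1 | 1 | 2
  i=3: 1 | 1 | 1 | 2 | 3
  i=4: 1 | 1 | 2 | 3 | 4
  i=5: 1 | 2 | 3 | 4 | 5

giving w = (1, 5, 4, 3, 2) via Δ²R.

3 SE-corners of the 6-cell Rothe diagram give Ess(w):

[(2, 4, 1), (3, 3, 1), (4, 2, 1)]


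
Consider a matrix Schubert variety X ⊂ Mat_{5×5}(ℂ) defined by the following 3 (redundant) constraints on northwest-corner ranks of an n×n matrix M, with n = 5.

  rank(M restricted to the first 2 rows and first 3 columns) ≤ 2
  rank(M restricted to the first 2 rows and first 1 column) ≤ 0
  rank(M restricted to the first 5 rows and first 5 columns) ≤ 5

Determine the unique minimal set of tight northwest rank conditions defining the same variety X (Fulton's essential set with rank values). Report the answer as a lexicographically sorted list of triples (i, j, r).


Rank table r_w(5×5) implied by the 3 constraints:

  i=1: 0, 1, 1, 1, 1
  i=2: 0, 1, 2, 2, 2
  i=3: 1, 2, 3, 3, 3
  i=4: 1, 2, 3, 4, 4
  i=5: 1, 2, 3, 4, 5

so w = (2, 3, 1, 4, 5).

Rothe diagram D(w) (2 cells), 1 SE-corner (essential condition):

[(2, 1, 0)]


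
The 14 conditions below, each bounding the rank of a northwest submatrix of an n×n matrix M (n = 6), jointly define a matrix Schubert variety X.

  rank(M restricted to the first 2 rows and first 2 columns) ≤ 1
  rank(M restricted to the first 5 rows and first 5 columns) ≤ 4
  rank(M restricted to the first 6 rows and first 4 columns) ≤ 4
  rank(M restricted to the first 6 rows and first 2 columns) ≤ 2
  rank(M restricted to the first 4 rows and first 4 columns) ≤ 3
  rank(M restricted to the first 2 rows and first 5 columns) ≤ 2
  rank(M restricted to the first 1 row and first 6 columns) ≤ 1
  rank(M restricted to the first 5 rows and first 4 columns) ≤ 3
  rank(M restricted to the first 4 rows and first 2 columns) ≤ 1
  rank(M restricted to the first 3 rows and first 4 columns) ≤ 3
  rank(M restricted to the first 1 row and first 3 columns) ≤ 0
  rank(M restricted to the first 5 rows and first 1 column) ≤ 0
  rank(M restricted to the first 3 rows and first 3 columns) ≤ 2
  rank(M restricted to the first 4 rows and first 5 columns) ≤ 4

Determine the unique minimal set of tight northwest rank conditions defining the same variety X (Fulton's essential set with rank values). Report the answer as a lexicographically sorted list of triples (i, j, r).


Reconstructing r_w from the 14 given conditions:

  R[1]: 0, 0, 0, 1, 1, 1
  R[2]: 0, 1, 1, 2, 2, 2
  R[3]: 0, 1, 2, 3, 3, 3
  R[4]: 0, 1, 2, 3, 4, 4
  R[5]: 0, 1, 2, 3, 4, 5
  R[6]: 1, 2, 3, 4, 5, 6

hence w(1..6) = (4, 2, 3, 5, 6, 1).

2 SE-corners of the 7-cell Rothe diagram give Ess(w):

[(1, 3, 0), (5, 1, 0)]


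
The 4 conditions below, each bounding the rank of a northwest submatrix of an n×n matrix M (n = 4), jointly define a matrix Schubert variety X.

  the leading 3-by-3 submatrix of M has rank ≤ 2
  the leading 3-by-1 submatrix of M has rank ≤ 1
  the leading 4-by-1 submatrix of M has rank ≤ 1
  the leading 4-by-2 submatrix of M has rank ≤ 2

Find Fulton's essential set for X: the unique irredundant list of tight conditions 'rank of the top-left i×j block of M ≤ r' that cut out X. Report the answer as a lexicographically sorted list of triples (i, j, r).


Rank table r_w(4×4) implied by the 4 constraints:

  R[1]: 1 | 1 | 1 | 1
  R[2]: 1 | 2 | 2 | 2
  R[3]: 1 | 2 | 2 | 3
  R[4]: 1 | 2 | 3 | 4

second differences of R give the permutation w = (1, 2, 4, 3).

Rothe diagram D(w) (1 cell), 1 SE-corner (essential condition):

[(3, 3, 2)]


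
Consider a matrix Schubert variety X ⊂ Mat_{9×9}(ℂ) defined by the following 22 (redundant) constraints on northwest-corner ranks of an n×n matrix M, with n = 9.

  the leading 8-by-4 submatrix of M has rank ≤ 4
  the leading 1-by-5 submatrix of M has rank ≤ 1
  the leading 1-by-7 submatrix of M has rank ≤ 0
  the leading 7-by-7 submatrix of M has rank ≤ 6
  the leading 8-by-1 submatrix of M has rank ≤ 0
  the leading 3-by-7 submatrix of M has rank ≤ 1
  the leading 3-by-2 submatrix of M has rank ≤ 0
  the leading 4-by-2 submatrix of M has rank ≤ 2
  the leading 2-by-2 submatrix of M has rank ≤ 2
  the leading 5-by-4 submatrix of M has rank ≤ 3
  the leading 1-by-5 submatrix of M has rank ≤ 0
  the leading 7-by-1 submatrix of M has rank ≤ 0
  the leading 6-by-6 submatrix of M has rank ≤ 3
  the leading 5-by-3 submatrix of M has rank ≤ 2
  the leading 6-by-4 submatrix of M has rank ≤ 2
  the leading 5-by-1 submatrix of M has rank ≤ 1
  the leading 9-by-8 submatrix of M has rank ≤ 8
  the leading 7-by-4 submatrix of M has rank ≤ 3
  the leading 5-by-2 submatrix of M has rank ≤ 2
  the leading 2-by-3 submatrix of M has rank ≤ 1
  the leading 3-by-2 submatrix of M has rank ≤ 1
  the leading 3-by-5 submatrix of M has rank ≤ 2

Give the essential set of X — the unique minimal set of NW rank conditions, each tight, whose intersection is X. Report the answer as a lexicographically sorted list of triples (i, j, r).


Recovering R(i,j) via the rank-extension bound from the 22 conditions:

  R[1]: 0  0  0  0  0  0  0  1  1
  R[2]: 0  0  1  1  1  1  1  2  2
  R[3]: 0  0  1  1  1  1  1  2  3
  R[4]: 0  1  2  2  2  2  2  3  4
  R[5]: 0  1  2  2  3  3  3  4  5
  R[6]: 0  1  2  2  3  3  4  5  6
  R[7]: 0  1  2  3  4  4  5  6  7
  R[8]: 0  1  2  3  4  5  6  7  8
  R[9]: 1  2  3  4  5  6  7  8  9

reading off 1-entries of Δ²R: w = (8, 3, 9, 2, 5, 7, 4, 6, 1).

D(w) has 23 cells with 6 SE-corners; essential set:

[(1, 7, 0), (3, 2, 0), (3, 7, 1), (6, 4, 2), (6, 6, 3), (8, 1, 0)]


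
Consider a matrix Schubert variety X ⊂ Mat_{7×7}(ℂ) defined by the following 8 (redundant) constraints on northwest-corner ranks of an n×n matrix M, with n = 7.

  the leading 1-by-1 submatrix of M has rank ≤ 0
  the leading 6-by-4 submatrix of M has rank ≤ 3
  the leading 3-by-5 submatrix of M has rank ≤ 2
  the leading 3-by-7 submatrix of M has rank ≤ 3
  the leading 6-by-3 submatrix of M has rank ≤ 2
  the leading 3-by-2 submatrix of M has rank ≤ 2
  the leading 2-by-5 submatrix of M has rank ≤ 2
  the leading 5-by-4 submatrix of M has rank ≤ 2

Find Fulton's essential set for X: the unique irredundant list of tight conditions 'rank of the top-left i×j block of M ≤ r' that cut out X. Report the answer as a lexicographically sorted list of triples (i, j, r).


Recovering R(i,j) via the rank-extension bound from the 8 conditions:

  row 1: 0 | 1 | 1 | 1 | 1 | 1 | 1
  row 2: 1 | 2 | 2 | 2 | 2 | 2 | 2
  row 3: 1 | 2 | 2 | 2 | 2 | 3 | 3
  row 4: 1 | 2 | 2 | 2 | 3 | 4 | 4
  row 5: 1 | 2 | 2 | 2 | 3 | 4 | 5
  row 6: 1 | 2 | 2 | 3 | 4 | 5 | 6
  row 7: 1 | 2 | 3 | 4 | 5 | 6 | 7

so w = (2, 1, 6, 5, 7, 4, 3).

D(w) has 9 cells with 4 SE-corners; essential set:

[(1, 1, 0), (3, 5, 2), (5, 4, 2), (6, 3, 2)]


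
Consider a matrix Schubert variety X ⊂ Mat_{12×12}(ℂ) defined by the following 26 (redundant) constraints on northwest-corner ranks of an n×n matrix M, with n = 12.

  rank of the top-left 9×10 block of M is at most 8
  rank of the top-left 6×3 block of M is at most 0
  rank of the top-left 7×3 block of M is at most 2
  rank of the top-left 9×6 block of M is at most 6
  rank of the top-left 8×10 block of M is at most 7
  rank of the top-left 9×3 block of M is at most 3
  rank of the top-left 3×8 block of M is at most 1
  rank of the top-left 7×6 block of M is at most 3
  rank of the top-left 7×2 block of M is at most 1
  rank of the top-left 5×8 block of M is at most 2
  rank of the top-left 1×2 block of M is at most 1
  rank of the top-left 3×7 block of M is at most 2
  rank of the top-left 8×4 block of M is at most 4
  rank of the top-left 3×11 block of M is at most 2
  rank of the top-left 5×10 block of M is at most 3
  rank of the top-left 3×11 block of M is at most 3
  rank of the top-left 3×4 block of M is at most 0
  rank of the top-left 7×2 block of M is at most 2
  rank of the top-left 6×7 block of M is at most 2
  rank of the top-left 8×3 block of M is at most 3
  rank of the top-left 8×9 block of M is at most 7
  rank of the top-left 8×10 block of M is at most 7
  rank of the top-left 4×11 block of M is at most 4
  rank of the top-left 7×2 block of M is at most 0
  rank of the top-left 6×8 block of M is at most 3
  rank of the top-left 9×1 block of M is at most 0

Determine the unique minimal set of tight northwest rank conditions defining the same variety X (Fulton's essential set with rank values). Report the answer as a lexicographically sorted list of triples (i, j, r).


Computing R[i][j] = min implied NW-rank bound (n=12, 26 conditions):

  row 1: 0 0 0 0 1 1 1 1 1 1 1 1
  row 2: 0 0 0 0 1 1 1 1 2 2 2 2
  row 3: 0 0 0 0 1 1 1 1 2 2 2 3
  row 4: 0 0 0 1 2 2 2 2 3 3 3 4
  row 5: 0 0 0 1 2 2 2 2 3 3 4 5
  row 6: 0 0 0 1 2 2 2 3 4 4 5 6
  row 7: 0 0 1 2 3 3 3 4 5 5 6 7
  row 8: 0 1 2 3 4 4 4 5 6 6 7 8
  row 9: 0 1 2 3 4 5 5 6 7 7 8 9
  row 10: 1 2 3 4 5 6 6 7 8 8 9 10
  row 11: 1 2 3 4 5 6 7 8 9 9 10 11
  row 12: 1 2 3 4 5 6 7 8 9 10 11 12

hence w(1..12) = (5, 9, 12, 4, 11, 8, 3, 2, 6, 1, 7, 10).

ℓ(w)=39; the 9 essential cells (i,j,r):

[(3, 4, 0), (3, 8, 1), (3, 11, 2), (5, 8, 2), (5, 10, 3), (6, 3, 0), (6, 7, 2), (7, 2, 0), (9, 1, 0)]


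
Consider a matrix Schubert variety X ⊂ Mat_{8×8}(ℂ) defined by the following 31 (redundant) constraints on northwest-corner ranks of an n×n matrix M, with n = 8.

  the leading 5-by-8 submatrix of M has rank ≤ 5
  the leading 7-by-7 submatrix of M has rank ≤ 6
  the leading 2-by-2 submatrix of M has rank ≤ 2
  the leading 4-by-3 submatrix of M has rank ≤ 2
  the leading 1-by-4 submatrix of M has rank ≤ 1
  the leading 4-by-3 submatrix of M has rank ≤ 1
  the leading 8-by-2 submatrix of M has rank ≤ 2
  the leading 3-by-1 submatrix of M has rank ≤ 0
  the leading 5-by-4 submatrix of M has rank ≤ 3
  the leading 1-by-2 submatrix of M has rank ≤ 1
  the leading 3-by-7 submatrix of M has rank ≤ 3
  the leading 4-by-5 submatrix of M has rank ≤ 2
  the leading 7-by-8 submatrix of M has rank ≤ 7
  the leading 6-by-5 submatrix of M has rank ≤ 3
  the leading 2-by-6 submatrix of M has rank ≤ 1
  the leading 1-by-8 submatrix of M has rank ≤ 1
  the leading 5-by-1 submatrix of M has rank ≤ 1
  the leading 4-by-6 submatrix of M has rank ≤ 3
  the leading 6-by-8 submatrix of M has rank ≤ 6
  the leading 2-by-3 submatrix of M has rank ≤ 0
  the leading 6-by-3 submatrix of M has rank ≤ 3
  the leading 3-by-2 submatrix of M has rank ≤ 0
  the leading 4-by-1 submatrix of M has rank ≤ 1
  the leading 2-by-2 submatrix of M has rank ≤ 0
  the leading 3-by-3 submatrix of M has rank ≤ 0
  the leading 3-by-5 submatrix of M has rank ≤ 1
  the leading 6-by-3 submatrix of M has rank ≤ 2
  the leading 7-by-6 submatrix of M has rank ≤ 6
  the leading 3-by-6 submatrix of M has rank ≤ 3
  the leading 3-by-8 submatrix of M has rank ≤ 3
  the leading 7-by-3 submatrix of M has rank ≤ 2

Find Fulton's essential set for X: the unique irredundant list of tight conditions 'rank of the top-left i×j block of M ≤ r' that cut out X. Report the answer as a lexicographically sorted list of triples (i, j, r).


The tightest implied rank at each (i,j), from the 31 conditions:

  R[1]: 0 0 0 1 1 1 1 1
  R[2]: 0 0 0 1 1 1 2 2
  R[3]: 0 0 0 1 1 2 3 3
  R[4]: 1 1 1 2 2 3 4 4
  R[5]: 1 2 2 3 3 4 5 5
  R[6]: 1 2 2 3 3 4 5 6
  R[7]: 1 2 2 3 4 5 6 7
  R[8]: 1 2 3 4 5 6 7 8

so w = (4, 7, 6, 1, 2, 8, 5, 3).

|D(w)|=15, |Ess(w)|=5:

[(2, 6, 1), (3, 3, 0), (3, 5, 1), (6, 5, 3), (7, 3, 2)]


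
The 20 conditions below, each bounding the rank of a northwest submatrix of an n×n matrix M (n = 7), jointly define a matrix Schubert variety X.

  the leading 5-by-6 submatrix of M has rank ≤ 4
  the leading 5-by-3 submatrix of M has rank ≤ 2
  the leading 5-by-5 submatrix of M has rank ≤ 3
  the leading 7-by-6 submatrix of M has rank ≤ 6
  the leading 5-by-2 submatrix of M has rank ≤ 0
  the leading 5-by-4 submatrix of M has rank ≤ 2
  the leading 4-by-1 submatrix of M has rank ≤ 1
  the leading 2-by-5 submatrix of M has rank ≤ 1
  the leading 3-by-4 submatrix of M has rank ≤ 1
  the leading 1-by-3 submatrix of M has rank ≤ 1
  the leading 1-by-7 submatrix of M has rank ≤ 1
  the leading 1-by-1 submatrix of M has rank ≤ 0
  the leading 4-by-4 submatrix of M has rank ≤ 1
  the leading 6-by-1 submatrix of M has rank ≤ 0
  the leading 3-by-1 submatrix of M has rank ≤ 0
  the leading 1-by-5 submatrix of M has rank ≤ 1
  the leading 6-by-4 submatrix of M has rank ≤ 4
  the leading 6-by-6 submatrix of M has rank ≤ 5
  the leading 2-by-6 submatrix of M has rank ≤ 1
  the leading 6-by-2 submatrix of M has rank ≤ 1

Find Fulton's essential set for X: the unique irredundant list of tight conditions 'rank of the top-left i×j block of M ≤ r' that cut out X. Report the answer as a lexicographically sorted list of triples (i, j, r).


Rank table r_w(7×7) implied by the 20 constraints:

  row 1: 0 | 0 | 1 | 1 | 1 | 1 | 1
  row 2: 0 | 0 | 1 | 1 | 1 | 1 | 2
  row 3: 0 | 0 | 1 | 1 | 2 | 2 | 3
  row 4: 0 | 0 | 1 | 1 | 2 | 3 | 4
  row 5: 0 | 0 | 1 | 2 | 3 | 4 | 5
  row 6: 0 | 1 | 2 | 3 | 4 | 5 | 6
  row 7: 1 | 2 | 3 | 4 | 5 | 6 | 7

giving w = (3, 7, 5, 6, 4, 2, 1) via Δ²R.

Rothe diagram D(w) (16 cells), 4 SE-corners (essential conditions):

[(2, 6, 1), (4, 4, 1), (5, 2, 0), (6, 1, 0)]


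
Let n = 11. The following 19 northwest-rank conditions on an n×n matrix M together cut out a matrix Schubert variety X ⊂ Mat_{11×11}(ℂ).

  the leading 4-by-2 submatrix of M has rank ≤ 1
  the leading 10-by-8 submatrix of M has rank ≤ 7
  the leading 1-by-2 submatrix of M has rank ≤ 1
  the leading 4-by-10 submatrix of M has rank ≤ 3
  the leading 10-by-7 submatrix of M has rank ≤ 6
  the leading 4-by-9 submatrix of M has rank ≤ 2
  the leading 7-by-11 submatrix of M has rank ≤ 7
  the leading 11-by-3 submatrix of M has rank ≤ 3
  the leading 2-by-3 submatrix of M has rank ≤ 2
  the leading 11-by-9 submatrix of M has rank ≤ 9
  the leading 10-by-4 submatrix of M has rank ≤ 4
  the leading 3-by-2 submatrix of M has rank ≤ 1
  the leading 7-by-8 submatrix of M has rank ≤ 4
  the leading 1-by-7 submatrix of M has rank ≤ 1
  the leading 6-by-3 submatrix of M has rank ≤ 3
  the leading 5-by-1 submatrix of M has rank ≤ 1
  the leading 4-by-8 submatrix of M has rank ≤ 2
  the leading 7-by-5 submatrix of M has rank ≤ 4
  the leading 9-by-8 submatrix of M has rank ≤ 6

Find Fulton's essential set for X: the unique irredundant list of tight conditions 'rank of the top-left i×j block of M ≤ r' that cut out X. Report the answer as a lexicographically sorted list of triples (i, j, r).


Propagating the 19 rank bounds to every northwest block:

  row 1: 1 | 1 | 1 | 1 | 1 | 1 | 1 | 1 | 1 | 1 | 1
  row 2: 1 | 1 | 2 | 2 | 2 | 2 | 2 | 2 | 2 | 2 | 2
  row 3: 1 | 1 | 2 | 2 | 2 | 2 | 2 | 2 | 2 | 3 | 3
  row 4: 1 | 1 | 2 | 2 | 2 | 2 | 2 | 2 | 2 | 3 | 4
  row 5: 1 | 2 | 3 | 3 | 3 | 3 | 3 | 3 | 3 | 4 | 5
  row 6: 1 | 2 | 3 | 4 | 4 | 4 | 4 | 4 | 4 | 5 | 6
  row 7: 1 | 2 | 3 | 4 | 4 | 4 | 4 | 4 | 5 | 6 | 7
  row 8: 1 | 2 | 3 | 4 | 5 | 5 | 5 | 5 | 6 | 7 | 8
  row 9: 1 | 2 | 3 | 4 | 5 | 6 | 6 | 6 | 7 | 8 | 9
  row 10: 1 | 2 | 3 | 4 | 5 | 6 | 6 | 7 | 8 | 9 | 10
  row 11: 1 | 2 | 3 | 4 | 5 | 6 | 7 | 8 | 9 | 10 | 11

giving w = (1, 3, 10, 11, 2, 4, 9, 5, 6, 8, 7) via Δ²R.

ℓ(w)=20; the 4 essential cells (i,j,r):

[(4, 2, 1), (4, 9, 2), (7, 8, 4), (10, 7, 6)]


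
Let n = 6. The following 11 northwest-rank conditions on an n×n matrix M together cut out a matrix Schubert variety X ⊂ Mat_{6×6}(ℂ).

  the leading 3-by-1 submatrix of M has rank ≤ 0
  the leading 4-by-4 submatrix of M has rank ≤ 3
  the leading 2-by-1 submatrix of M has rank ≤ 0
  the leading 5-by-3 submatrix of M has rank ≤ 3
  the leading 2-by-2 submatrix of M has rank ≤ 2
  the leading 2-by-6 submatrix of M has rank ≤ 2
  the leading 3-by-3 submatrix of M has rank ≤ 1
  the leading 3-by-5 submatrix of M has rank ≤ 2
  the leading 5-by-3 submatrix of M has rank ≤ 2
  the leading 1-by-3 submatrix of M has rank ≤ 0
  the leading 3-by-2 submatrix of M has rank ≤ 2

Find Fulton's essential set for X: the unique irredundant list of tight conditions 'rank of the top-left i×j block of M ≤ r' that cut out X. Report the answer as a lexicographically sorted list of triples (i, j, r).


Computing R[i][j] = min implied NW-rank bound (n=6, 11 conditions):

  row 1: 0 | 0 | 0 | 1 | 1 | 1
  row 2: 0 | 1 | 1 | 2 | 2 | 2
  row 3: 0 | 1 | 1 | 2 | 2 | 3
  row 4: 1 | 2 | 2 | 3 | 3 | 4
  row 5: 1 | 2 | 2 | 3 | 4 | 5
  row 6: 1 | 2 | 3 | 4 | 5 | 6

the unique w with this rank table is (4, 2, 6, 1, 5, 3).

ℓ(w)=8; the 5 essential cells (i,j,r):

[(1, 3, 0), (3, 1, 0), (3, 3, 1), (3, 5, 2), (5, 3, 2)]


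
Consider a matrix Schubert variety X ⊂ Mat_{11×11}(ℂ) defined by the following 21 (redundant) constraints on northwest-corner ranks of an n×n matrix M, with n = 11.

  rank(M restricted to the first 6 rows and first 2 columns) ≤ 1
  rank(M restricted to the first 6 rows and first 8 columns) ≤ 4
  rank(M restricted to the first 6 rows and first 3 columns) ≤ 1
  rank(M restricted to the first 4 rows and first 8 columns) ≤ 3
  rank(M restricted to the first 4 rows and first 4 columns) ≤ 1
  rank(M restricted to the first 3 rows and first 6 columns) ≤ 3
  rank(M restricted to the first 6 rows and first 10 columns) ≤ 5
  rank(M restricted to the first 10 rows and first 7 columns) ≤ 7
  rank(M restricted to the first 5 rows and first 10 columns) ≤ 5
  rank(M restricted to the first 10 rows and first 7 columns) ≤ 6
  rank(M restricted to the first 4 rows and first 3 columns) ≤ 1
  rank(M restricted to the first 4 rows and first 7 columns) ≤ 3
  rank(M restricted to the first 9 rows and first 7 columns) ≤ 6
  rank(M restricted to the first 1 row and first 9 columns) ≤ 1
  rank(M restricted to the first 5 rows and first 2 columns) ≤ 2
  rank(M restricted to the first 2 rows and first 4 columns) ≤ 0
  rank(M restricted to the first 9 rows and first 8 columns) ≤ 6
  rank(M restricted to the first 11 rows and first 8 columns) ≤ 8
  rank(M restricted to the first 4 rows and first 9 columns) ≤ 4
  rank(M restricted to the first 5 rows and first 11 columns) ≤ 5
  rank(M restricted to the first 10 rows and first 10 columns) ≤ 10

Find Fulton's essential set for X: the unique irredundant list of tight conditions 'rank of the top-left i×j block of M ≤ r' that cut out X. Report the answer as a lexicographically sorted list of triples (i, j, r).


Recovering R(i,j) via the rank-extension bound from the 21 conditions:

  R[1]: 0 | 0 | 0 | 0 | 1 | 1 | 1 | 1 | 1 | 1 | 1
  R[2]: 0 | 0 | 0 | 0 | 1 | 2 | 2 | 2 | 2 | 2 | 2
  R[3]: 1 | 1 | 1 | 1 | 2 | 3 | 3 | 3 | 3 | 3 | 3
  R[4]: 1 | 1 | 1 | 1 | 2 | 3 | 3 | 3 | 4 | 4 | 4
  R[5]: 1 | 1 | 1 | 2 | 3 | 4 | 4 | 4 | 5 | 5 | 5
  R[6]: 1 | 1 | 1 | 2 | 3 | 4 | 4 | 4 | 5 | 5 | 6
  R[7]: 1 | 2 | 2 | 3 | 4 | 5 | 5 | 5 | 6 | 6 | 7
  R[8]: 1 | 2 | 3 | 4 | 5 | 6 | 6 | 6 | 7 | 7 | 8
  R[9]: 1 | 2 | 3 | 4 | 5 | 6 | 6 | 6 | 7 | 8 | 9
  R[10]: 1 | 2 | 3 | 4 | 5 | 6 | 6 | 7 | 8 | 9 | 10
  R[11]: 1 | 2 | 3 | 4 | 5 | 6 | 7 | 8 | 9 | 10 | 11

hence w(1..11) = (5, 6, 1, 9, 4, 11, 2, 3, 10, 8, 7).

ℓ(w)=23; the 8 essential cells (i,j,r):

[(2, 4, 0), (4, 4, 1), (4, 8, 3), (6, 3, 1), (6, 8, 4), (6, 10, 5), (9, 8, 6), (10, 7, 6)]


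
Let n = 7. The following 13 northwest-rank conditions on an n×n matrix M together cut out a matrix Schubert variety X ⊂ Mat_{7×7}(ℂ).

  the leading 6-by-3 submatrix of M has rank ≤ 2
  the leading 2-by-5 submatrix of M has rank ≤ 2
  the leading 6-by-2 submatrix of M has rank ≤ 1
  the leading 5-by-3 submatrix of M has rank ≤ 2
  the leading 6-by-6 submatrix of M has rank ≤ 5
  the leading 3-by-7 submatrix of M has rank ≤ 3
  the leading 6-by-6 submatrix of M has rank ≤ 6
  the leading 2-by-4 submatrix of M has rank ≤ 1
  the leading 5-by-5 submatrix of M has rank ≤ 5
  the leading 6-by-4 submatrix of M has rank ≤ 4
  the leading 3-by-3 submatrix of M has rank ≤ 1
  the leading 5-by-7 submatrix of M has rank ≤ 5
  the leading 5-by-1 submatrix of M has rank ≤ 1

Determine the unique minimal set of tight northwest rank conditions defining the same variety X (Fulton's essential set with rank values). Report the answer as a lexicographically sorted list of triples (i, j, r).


Computing R[i][j] = min implied NW-rank bound (n=7, 13 conditions):

  i=1: 1 | 1 | 1 | 1 | 1 | 1 | 1
  i=2: 1 | 1 | 1 | 1 | 2 | 2 | 2
  i=3: 1 | 1 | 1 | 2 | 3 | 3 | 3
  i=4: 1 | 1 | 2 | 3 | 4 | 4 | 4
  i=5: 1 | 1 | 2 | 3 | 4 | 5 | 5
  i=6: 1 | 1 | 2 | 3 | 4 | 5 | 6
  i=7: 1 | 2 | 3 | 4 | 5 | 6 | 7

hence w(1..7) = (1, 5, 4, 3, 6, 7, 2).

3 SE-corners of the 8-cell Rothe diagram give Ess(w):

[(2, 4, 1), (3, 3, 1), (6, 2, 1)]


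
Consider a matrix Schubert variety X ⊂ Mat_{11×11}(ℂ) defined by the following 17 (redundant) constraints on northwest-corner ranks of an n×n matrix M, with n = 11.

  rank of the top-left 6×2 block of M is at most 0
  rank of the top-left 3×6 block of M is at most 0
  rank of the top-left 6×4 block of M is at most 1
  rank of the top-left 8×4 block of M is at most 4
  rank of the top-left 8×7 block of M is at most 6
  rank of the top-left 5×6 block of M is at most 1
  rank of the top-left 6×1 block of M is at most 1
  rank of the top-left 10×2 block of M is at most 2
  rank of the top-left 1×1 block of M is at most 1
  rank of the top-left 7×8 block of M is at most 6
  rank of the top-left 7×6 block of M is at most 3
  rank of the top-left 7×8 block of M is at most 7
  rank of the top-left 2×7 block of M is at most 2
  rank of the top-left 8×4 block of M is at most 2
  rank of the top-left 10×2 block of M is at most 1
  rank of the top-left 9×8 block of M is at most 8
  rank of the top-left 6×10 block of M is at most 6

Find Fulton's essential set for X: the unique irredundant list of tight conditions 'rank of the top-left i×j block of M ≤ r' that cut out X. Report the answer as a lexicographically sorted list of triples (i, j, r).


Rank table r_w(11×11) implied by the 17 constraints:

  0, 0, 0, 0, 0, 0, 1, 1, 1, 1, 1
  0, 0, 0, 0, 0, 0, 1, 2, 2, 2, 2
  0, 0, 0, 0, 0, 0, 1, 2, 3, 3, 3
  0, 0, 1, 1, 1, 1, 2, 3, 4, 4, 4
  0, 0, 1, 1, 1, 1, 2, 3, 4, 5, 5
  0, 0, 1, 1, 2, 2, 3, 4, 5, 6, 6
  1, 1, 2, 2, 3, 3, 4, 5, 6, 7, 7
  1, 1, 2, 2, 3, 4, 5, 6, 7, 8, 8
  1, 1, 2, 3, 4, 5, 6, 7, 8, 9, 9
  1, 1, 2, 3, 4, 5, 6, 7, 8, 9, 10
  1, 2, 3, 4, 5, 6, 7, 8, 9, 10, 11

hence w(1..11) = (7, 8, 9, 3, 10, 5, 1, 6, 4, 11, 2).

Fulton essential set (6 of the 32 Rothe cells):

[(3, 6, 0), (5, 6, 1), (6, 2, 0), (6, 4, 1), (8, 4, 2), (10, 2, 1)]


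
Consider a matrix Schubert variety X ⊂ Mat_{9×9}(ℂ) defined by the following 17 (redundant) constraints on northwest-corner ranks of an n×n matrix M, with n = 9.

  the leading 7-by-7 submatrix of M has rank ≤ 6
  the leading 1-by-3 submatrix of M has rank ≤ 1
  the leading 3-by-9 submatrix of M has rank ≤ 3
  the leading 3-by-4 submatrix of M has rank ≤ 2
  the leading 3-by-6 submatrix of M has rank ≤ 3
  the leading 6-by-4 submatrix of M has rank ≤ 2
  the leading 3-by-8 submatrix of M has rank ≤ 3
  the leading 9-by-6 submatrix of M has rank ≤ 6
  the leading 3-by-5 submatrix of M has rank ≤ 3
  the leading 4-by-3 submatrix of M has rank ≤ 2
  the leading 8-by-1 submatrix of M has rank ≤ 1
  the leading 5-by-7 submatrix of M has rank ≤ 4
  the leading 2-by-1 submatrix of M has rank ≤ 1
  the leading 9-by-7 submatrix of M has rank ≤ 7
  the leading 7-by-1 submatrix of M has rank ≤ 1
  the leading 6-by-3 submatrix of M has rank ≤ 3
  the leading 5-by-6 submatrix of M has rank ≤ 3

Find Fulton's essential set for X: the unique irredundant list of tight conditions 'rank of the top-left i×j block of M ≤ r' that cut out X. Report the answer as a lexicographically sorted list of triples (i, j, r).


Rank table r_w(9×9) implied by the 17 constraints:

  1 1 1 1 1 1 1 1 1
  1 2 2 2 2 2 2 2 2
  1 2 2 2 3 3 3 3 3
  1 2 2 2 3 3 4 4 4
  1 2 2 2 3 3 4 5 5
  1 2 2 2 3 4 5 6 6
  1 2 3 3 4 5 6 7 7
  1 2 3 4 5 6 7 8 8
  1 2 3 4 5 6 7 8 9

reading off 1-entries of Δ²R: w = (1, 2, 5, 7, 8, 6, 3, 4, 9).

2 SE-corners of the 10-cell Rothe diagram give Ess(w):

[(5, 6, 3), (6, 4, 2)]


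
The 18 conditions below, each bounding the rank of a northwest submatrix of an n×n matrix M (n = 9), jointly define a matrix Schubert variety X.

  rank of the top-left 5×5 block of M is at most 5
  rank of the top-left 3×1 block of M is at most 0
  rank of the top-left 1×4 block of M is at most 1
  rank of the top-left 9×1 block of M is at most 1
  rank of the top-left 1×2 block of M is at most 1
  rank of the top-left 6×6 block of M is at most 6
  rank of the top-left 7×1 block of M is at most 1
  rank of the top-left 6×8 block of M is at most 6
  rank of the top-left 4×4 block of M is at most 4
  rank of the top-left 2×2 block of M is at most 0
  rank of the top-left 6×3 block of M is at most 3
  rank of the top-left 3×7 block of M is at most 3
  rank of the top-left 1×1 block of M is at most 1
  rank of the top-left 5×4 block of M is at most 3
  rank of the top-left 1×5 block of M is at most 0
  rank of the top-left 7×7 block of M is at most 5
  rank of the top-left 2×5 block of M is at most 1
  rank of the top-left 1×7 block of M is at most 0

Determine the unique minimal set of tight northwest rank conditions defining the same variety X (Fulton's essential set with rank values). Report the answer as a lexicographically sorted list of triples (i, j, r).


Recovering R(i,j) via the rank-extension bound from the 18 conditions:

  0, 0, 0, 0, 0, 0, 0, 1, 1
  0, 0, 1, 1, 1, 1, 1, 2, 2
  0, 1, 2, 2, 2, 2, 2, 3, 3
  1, 2, 3, 3, 3, 3, 3, 4, 4
  1, 2, 3, 3, 4, 4, 4, 5, 5
  1, 2, 3, 4, 5, 5, 5, 6, 6
  1, 2, 3, 4, 5, 5, 5, 6, 7
  1, 2, 3, 4, 5, 6, 6, 7, 8
  1, 2, 3, 4, 5, 6, 7, 8, 9

reading off 1-entries of Δ²R: w = (8, 3, 2, 1, 5, 4, 9, 6, 7).

5 SE-corners of the 13-cell Rothe diagram give Ess(w):

[(1, 7, 0), (2, 2, 0), (3, 1, 0), (5, 4, 3), (7, 7, 5)]


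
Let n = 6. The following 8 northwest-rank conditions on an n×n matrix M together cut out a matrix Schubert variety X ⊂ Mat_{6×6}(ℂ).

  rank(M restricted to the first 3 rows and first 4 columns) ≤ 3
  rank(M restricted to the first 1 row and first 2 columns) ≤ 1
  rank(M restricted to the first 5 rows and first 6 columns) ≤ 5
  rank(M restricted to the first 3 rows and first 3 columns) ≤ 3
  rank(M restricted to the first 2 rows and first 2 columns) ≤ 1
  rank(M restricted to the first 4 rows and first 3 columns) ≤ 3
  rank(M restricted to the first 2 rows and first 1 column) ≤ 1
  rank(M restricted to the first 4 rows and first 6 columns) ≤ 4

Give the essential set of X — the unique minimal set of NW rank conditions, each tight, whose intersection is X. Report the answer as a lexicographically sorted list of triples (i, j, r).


Recovering R(i,j) via the rank-extension bound from the 8 conditions:

  R[1]: 1, 1, 1, 1, 1, 1
  R[2]: 1, 1, 2, 2, 2, 2
  R[3]: 1, 2, 3, 3, 3, 3
  R[4]: 1, 2, 3, 4, 4, 4
  R[5]: 1, 2, 3, 4, 5, 5
  R[6]: 1, 2, 3, 4, 5, 6

second differences of R give the permutation w = (1, 3, 2, 4, 5, 6).

D(w) has 1 cell with 1 SE-corner; essential set:

[(2, 2, 1)]


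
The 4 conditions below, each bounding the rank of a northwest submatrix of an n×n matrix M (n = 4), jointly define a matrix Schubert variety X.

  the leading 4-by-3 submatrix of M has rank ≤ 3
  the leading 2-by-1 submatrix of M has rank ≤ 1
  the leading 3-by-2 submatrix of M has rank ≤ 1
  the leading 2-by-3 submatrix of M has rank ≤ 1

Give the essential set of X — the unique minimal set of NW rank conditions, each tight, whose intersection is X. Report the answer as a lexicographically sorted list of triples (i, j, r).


Rank table r_w(4×4) implied by the 4 constraints:

  row 1: 1  1  1  1
  row 2: 1  1  1  2
  row 3: 1  1  2  3
  row 4: 1  2  3  4

reading off 1-entries of Δ²R: w = (1, 4, 3, 2).

Rothe diagram D(w) (3 cells), 2 SE-corners (essential conditions):

[(2, 3, 1), (3, 2, 1)]


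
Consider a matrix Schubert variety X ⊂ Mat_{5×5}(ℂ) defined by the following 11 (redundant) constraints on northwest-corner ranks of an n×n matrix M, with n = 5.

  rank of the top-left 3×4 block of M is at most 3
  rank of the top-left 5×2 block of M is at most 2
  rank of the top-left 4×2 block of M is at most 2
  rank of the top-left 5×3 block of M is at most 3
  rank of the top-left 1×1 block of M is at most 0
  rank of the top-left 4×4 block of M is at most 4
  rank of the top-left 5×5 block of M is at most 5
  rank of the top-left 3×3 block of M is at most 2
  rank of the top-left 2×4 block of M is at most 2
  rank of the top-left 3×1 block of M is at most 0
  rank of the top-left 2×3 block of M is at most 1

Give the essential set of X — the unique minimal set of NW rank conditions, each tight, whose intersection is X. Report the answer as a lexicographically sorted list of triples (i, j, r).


Reconstructing r_w from the 11 given conditions:

  i=1: 0 | 1 | 1 | 1 | 1
  i=2: 0 | 1 | 1 | 2 | 2
  i=3: 0 | 1 | 2 | 3 | 3
  i=4: 1 | 2 | 3 | 4 | 4
  i=5: 1 | 2 | 3 | 4 | 5

giving w = (2, 4, 3, 1, 5) via Δ²R.

2 SE-corners of the 4-cell Rothe diagram give Ess(w):

[(2, 3, 1), (3, 1, 0)]


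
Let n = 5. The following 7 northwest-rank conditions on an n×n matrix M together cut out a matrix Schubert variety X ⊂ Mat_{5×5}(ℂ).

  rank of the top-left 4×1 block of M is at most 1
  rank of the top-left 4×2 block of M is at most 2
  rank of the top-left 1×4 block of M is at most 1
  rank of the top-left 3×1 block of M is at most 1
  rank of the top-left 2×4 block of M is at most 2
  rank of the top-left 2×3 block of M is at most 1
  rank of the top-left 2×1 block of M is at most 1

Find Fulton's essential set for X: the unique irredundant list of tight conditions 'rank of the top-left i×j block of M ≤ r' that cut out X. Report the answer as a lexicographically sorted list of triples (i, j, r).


Rank table r_w(5×5) implied by the 7 constraints:

  row 1: 1 1 1 1 1
  row 2: 1 1 1 2 2
  row 3: 1 2 2 3 3
  row 4: 1 2 3 4 4
  row 5: 1 2 3 4 5

hence w(1..5) = (1, 4, 2, 3, 5).

Fulton essential set (1 of the 2 Rothe cells):

[(2, 3, 1)]


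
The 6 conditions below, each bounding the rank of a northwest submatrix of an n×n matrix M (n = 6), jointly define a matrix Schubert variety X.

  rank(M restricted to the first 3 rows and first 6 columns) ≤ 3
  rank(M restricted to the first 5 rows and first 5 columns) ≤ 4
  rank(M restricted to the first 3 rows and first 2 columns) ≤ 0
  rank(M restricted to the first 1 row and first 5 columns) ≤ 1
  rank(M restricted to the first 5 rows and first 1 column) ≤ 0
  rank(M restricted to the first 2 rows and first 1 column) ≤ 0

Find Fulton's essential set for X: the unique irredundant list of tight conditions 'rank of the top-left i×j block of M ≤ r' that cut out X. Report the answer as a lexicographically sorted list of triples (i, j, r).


Rank table r_w(6×6) implied by the 6 constraints:

  i=1: 0  0  1  1  1  1
  i=2: 0  0  1  2  2  2
  i=3: 0  0  1  2  3  3
  i=4: 0  1  2  3  4  4
  i=5: 0  1  2  3  4  5
  i=6: 1  2  3  4  5  6

reading off 1-entries of Δ²R: w = (3, 4, 5, 2, 6, 1).

D(w) has 8 cells with 2 SE-corners; essential set:

[(3, 2, 0), (5, 1, 0)]


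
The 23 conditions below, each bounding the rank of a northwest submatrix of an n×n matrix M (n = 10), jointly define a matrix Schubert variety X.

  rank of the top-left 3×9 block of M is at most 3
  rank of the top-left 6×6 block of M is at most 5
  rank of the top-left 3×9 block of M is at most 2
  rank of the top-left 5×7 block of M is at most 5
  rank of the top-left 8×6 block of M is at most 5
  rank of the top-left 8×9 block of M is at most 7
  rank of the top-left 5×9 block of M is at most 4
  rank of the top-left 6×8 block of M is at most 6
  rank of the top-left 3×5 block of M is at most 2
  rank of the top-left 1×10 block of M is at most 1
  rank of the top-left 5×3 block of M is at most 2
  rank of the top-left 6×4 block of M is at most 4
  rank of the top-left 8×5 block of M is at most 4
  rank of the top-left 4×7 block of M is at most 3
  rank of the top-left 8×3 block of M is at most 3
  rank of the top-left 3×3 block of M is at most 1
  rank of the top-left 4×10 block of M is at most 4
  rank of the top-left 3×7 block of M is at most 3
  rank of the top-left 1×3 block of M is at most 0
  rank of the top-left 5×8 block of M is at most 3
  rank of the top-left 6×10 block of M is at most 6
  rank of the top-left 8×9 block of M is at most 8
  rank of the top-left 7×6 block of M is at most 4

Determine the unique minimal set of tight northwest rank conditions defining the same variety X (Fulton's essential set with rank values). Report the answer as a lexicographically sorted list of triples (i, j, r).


Recovering R(i,j) via the rank-extension bound from the 23 conditions:

  0  0  0  1  1  1  1  1  1  1
  1  1  1  2  2  2  2  2  2  2
  1  1  1  2  2  2  2  2  2  3
  1  2  2  3  3  3  3  3  3  4
  1  2  2  3  3  3  3  3  4  5
  1  2  3  4  4  4  4  4  5  6
  1  2  3  4  4  4  5  5  6  7
  1  2  3  4  4  5  6  6  7  8
  1  2  3  4  5  6  7  7  8  9
  1  2  3  4  5  6  7  8  9  10

the unique w with this rank table is (4, 1, 10, 2, 9, 3, 7, 6, 5, 8).

Fulton essential set (7 of the 18 Rothe cells):

[(1, 3, 0), (3, 3, 1), (3, 9, 2), (5, 3, 2), (5, 8, 3), (7, 6, 4), (8, 5, 4)]


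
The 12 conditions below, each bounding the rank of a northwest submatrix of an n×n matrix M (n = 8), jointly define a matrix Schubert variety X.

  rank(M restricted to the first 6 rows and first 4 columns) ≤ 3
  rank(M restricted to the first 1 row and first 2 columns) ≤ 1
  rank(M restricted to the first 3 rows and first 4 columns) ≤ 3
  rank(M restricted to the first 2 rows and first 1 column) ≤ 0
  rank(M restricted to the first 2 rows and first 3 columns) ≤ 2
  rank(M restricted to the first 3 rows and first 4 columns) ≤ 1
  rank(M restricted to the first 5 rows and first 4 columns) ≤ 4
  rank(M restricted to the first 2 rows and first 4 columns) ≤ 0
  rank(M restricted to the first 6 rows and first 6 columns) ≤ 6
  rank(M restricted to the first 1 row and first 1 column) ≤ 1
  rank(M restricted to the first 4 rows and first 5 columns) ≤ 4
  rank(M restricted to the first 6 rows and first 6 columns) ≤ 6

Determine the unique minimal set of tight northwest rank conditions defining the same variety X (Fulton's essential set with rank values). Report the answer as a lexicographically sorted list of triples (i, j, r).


Reconstructing r_w from the 12 given conditions:

  0 0 0 0 1 1 1 1
  0 0 0 0 1 2 2 2
  1 1 1 1 2 3 3 3
  1 2 2 2 3 4 4 4
  1 2 3 3 4 5 5 5
  1 2 3 3 4 5 6 6
  1 2 3 4 5 6 7 7
  1 2 3 4 5 6 7 8

giving w = (5, 6, 1, 2, 3, 7, 4, 8) via Δ²R.

Rothe diagram D(w) (9 cells), 2 SE-corners (essential conditions):

[(2, 4, 0), (6, 4, 3)]
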